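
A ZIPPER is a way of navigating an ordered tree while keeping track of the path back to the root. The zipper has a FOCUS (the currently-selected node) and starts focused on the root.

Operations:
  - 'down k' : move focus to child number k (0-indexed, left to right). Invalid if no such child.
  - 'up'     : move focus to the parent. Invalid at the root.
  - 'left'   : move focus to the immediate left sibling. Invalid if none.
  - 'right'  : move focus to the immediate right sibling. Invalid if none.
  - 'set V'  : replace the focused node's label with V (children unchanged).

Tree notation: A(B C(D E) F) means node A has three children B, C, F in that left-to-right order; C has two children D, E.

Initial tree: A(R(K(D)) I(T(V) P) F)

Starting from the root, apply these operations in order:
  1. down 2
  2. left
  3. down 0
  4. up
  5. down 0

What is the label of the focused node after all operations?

Answer: T

Derivation:
Step 1 (down 2): focus=F path=2 depth=1 children=[] left=['R', 'I'] right=[] parent=A
Step 2 (left): focus=I path=1 depth=1 children=['T', 'P'] left=['R'] right=['F'] parent=A
Step 3 (down 0): focus=T path=1/0 depth=2 children=['V'] left=[] right=['P'] parent=I
Step 4 (up): focus=I path=1 depth=1 children=['T', 'P'] left=['R'] right=['F'] parent=A
Step 5 (down 0): focus=T path=1/0 depth=2 children=['V'] left=[] right=['P'] parent=I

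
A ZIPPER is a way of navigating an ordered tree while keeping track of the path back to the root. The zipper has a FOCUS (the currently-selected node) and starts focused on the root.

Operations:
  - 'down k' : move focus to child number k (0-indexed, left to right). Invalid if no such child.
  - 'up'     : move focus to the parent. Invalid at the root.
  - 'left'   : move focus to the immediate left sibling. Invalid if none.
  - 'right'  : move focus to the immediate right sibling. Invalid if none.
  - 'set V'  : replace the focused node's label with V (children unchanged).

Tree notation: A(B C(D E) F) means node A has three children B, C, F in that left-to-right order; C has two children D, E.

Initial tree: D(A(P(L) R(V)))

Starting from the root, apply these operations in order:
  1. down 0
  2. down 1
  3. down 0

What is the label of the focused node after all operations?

Answer: V

Derivation:
Step 1 (down 0): focus=A path=0 depth=1 children=['P', 'R'] left=[] right=[] parent=D
Step 2 (down 1): focus=R path=0/1 depth=2 children=['V'] left=['P'] right=[] parent=A
Step 3 (down 0): focus=V path=0/1/0 depth=3 children=[] left=[] right=[] parent=R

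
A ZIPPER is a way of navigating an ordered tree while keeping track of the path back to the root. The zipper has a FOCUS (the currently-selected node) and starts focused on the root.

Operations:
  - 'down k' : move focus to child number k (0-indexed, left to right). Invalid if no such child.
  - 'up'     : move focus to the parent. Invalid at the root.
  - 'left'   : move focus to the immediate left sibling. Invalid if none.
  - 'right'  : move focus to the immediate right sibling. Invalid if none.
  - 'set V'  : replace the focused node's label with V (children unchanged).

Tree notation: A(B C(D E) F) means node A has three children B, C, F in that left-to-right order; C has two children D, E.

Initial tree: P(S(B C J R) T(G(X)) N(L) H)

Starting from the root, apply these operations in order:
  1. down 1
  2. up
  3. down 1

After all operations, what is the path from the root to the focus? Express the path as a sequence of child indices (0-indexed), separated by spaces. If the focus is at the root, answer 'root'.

Step 1 (down 1): focus=T path=1 depth=1 children=['G'] left=['S'] right=['N', 'H'] parent=P
Step 2 (up): focus=P path=root depth=0 children=['S', 'T', 'N', 'H'] (at root)
Step 3 (down 1): focus=T path=1 depth=1 children=['G'] left=['S'] right=['N', 'H'] parent=P

Answer: 1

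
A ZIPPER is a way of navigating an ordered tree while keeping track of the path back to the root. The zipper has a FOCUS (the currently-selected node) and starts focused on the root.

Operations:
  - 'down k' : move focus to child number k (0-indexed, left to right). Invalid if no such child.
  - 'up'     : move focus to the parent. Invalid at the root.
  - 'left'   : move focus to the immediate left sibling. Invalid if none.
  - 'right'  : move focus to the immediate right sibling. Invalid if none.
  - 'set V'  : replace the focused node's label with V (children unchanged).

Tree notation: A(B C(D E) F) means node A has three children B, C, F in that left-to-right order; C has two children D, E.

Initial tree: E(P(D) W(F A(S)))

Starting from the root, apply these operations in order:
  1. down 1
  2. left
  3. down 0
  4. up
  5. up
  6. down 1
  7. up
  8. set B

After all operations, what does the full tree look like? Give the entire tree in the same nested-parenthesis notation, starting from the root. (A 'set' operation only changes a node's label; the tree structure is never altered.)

Answer: B(P(D) W(F A(S)))

Derivation:
Step 1 (down 1): focus=W path=1 depth=1 children=['F', 'A'] left=['P'] right=[] parent=E
Step 2 (left): focus=P path=0 depth=1 children=['D'] left=[] right=['W'] parent=E
Step 3 (down 0): focus=D path=0/0 depth=2 children=[] left=[] right=[] parent=P
Step 4 (up): focus=P path=0 depth=1 children=['D'] left=[] right=['W'] parent=E
Step 5 (up): focus=E path=root depth=0 children=['P', 'W'] (at root)
Step 6 (down 1): focus=W path=1 depth=1 children=['F', 'A'] left=['P'] right=[] parent=E
Step 7 (up): focus=E path=root depth=0 children=['P', 'W'] (at root)
Step 8 (set B): focus=B path=root depth=0 children=['P', 'W'] (at root)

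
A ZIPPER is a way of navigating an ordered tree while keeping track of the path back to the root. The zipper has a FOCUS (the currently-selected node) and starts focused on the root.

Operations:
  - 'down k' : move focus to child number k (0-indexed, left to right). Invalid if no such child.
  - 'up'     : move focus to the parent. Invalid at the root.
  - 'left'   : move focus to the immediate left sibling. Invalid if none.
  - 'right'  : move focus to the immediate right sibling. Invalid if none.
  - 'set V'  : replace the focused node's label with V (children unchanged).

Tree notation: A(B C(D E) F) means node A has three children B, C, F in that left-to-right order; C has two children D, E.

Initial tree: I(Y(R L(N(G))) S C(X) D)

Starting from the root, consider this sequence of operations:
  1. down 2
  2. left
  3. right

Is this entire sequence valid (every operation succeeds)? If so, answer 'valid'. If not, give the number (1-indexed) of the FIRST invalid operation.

Answer: valid

Derivation:
Step 1 (down 2): focus=C path=2 depth=1 children=['X'] left=['Y', 'S'] right=['D'] parent=I
Step 2 (left): focus=S path=1 depth=1 children=[] left=['Y'] right=['C', 'D'] parent=I
Step 3 (right): focus=C path=2 depth=1 children=['X'] left=['Y', 'S'] right=['D'] parent=I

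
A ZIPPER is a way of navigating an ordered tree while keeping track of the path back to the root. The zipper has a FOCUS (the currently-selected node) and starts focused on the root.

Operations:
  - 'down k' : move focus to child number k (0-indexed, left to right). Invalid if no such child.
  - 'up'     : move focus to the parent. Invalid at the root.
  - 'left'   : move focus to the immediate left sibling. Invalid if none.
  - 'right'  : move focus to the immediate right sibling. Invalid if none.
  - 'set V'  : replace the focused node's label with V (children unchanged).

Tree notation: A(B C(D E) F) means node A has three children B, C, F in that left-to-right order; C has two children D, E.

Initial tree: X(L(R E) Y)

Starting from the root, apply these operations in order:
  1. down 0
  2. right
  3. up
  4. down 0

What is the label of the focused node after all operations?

Answer: L

Derivation:
Step 1 (down 0): focus=L path=0 depth=1 children=['R', 'E'] left=[] right=['Y'] parent=X
Step 2 (right): focus=Y path=1 depth=1 children=[] left=['L'] right=[] parent=X
Step 3 (up): focus=X path=root depth=0 children=['L', 'Y'] (at root)
Step 4 (down 0): focus=L path=0 depth=1 children=['R', 'E'] left=[] right=['Y'] parent=X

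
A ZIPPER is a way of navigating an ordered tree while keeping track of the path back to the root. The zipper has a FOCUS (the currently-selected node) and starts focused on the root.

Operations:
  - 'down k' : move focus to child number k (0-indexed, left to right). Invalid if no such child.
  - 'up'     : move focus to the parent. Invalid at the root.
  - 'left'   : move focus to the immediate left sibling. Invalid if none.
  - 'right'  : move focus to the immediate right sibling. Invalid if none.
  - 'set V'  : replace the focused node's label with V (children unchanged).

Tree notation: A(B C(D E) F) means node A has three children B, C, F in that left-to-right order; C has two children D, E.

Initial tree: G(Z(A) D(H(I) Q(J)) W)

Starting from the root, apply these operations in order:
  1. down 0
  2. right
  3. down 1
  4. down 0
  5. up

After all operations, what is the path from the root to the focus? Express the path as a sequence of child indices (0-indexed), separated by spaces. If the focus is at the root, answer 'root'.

Step 1 (down 0): focus=Z path=0 depth=1 children=['A'] left=[] right=['D', 'W'] parent=G
Step 2 (right): focus=D path=1 depth=1 children=['H', 'Q'] left=['Z'] right=['W'] parent=G
Step 3 (down 1): focus=Q path=1/1 depth=2 children=['J'] left=['H'] right=[] parent=D
Step 4 (down 0): focus=J path=1/1/0 depth=3 children=[] left=[] right=[] parent=Q
Step 5 (up): focus=Q path=1/1 depth=2 children=['J'] left=['H'] right=[] parent=D

Answer: 1 1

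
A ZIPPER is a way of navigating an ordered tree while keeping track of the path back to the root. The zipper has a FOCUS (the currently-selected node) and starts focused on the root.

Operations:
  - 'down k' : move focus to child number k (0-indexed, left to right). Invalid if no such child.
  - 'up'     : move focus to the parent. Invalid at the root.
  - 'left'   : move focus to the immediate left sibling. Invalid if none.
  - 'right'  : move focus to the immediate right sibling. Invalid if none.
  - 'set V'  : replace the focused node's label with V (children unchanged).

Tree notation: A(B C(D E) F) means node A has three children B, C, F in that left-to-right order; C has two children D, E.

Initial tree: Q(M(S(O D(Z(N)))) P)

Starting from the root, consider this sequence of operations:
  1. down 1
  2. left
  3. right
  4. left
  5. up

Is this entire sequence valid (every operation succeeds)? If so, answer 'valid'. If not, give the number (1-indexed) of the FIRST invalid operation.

Step 1 (down 1): focus=P path=1 depth=1 children=[] left=['M'] right=[] parent=Q
Step 2 (left): focus=M path=0 depth=1 children=['S'] left=[] right=['P'] parent=Q
Step 3 (right): focus=P path=1 depth=1 children=[] left=['M'] right=[] parent=Q
Step 4 (left): focus=M path=0 depth=1 children=['S'] left=[] right=['P'] parent=Q
Step 5 (up): focus=Q path=root depth=0 children=['M', 'P'] (at root)

Answer: valid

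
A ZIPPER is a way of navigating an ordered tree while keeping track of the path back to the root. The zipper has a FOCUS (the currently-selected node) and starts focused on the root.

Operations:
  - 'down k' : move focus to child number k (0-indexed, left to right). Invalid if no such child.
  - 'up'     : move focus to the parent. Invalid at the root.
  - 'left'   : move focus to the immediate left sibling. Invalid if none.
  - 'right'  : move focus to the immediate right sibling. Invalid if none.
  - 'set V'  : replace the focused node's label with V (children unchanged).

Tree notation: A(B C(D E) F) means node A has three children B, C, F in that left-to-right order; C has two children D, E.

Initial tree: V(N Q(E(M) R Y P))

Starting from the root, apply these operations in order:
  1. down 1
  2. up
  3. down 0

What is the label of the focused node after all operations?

Step 1 (down 1): focus=Q path=1 depth=1 children=['E', 'R', 'Y', 'P'] left=['N'] right=[] parent=V
Step 2 (up): focus=V path=root depth=0 children=['N', 'Q'] (at root)
Step 3 (down 0): focus=N path=0 depth=1 children=[] left=[] right=['Q'] parent=V

Answer: N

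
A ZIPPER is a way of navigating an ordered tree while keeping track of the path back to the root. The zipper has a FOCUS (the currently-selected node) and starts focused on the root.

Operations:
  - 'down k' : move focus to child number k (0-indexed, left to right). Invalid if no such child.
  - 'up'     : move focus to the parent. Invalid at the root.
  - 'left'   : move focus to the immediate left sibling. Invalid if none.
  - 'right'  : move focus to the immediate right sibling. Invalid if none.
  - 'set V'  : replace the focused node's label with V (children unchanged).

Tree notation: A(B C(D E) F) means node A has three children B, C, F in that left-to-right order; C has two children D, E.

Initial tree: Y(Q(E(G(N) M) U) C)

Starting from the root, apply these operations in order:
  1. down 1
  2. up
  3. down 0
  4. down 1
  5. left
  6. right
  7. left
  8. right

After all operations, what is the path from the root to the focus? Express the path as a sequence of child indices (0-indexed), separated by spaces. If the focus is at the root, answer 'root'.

Answer: 0 1

Derivation:
Step 1 (down 1): focus=C path=1 depth=1 children=[] left=['Q'] right=[] parent=Y
Step 2 (up): focus=Y path=root depth=0 children=['Q', 'C'] (at root)
Step 3 (down 0): focus=Q path=0 depth=1 children=['E', 'U'] left=[] right=['C'] parent=Y
Step 4 (down 1): focus=U path=0/1 depth=2 children=[] left=['E'] right=[] parent=Q
Step 5 (left): focus=E path=0/0 depth=2 children=['G', 'M'] left=[] right=['U'] parent=Q
Step 6 (right): focus=U path=0/1 depth=2 children=[] left=['E'] right=[] parent=Q
Step 7 (left): focus=E path=0/0 depth=2 children=['G', 'M'] left=[] right=['U'] parent=Q
Step 8 (right): focus=U path=0/1 depth=2 children=[] left=['E'] right=[] parent=Q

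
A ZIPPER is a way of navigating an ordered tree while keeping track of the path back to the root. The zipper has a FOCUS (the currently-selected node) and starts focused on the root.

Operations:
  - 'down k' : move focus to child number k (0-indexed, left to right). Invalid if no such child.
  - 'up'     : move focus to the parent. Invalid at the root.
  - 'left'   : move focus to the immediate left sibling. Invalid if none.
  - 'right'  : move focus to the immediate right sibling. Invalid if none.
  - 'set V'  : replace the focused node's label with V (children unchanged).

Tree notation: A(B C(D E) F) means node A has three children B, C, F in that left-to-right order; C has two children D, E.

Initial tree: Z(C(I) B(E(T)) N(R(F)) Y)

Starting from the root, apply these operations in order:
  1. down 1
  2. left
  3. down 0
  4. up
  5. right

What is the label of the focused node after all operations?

Step 1 (down 1): focus=B path=1 depth=1 children=['E'] left=['C'] right=['N', 'Y'] parent=Z
Step 2 (left): focus=C path=0 depth=1 children=['I'] left=[] right=['B', 'N', 'Y'] parent=Z
Step 3 (down 0): focus=I path=0/0 depth=2 children=[] left=[] right=[] parent=C
Step 4 (up): focus=C path=0 depth=1 children=['I'] left=[] right=['B', 'N', 'Y'] parent=Z
Step 5 (right): focus=B path=1 depth=1 children=['E'] left=['C'] right=['N', 'Y'] parent=Z

Answer: B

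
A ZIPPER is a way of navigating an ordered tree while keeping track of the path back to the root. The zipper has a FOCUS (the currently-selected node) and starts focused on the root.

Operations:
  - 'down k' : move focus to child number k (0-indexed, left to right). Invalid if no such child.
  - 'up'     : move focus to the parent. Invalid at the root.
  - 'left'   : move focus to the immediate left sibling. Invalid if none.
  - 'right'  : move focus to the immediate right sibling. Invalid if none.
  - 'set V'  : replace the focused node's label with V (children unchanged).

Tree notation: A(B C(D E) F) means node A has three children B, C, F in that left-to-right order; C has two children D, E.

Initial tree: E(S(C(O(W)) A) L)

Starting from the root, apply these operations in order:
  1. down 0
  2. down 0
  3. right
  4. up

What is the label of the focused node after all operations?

Step 1 (down 0): focus=S path=0 depth=1 children=['C', 'A'] left=[] right=['L'] parent=E
Step 2 (down 0): focus=C path=0/0 depth=2 children=['O'] left=[] right=['A'] parent=S
Step 3 (right): focus=A path=0/1 depth=2 children=[] left=['C'] right=[] parent=S
Step 4 (up): focus=S path=0 depth=1 children=['C', 'A'] left=[] right=['L'] parent=E

Answer: S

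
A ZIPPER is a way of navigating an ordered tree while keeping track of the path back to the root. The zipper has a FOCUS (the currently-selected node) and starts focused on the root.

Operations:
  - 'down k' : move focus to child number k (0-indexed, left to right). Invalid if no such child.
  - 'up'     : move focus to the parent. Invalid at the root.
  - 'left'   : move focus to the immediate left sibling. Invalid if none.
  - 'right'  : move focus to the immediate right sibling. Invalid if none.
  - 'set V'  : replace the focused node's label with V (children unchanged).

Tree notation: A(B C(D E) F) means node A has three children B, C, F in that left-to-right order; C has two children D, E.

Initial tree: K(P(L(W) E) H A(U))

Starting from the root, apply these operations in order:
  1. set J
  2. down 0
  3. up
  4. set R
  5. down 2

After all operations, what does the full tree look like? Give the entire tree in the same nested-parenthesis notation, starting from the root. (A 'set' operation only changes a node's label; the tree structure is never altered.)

Answer: R(P(L(W) E) H A(U))

Derivation:
Step 1 (set J): focus=J path=root depth=0 children=['P', 'H', 'A'] (at root)
Step 2 (down 0): focus=P path=0 depth=1 children=['L', 'E'] left=[] right=['H', 'A'] parent=J
Step 3 (up): focus=J path=root depth=0 children=['P', 'H', 'A'] (at root)
Step 4 (set R): focus=R path=root depth=0 children=['P', 'H', 'A'] (at root)
Step 5 (down 2): focus=A path=2 depth=1 children=['U'] left=['P', 'H'] right=[] parent=R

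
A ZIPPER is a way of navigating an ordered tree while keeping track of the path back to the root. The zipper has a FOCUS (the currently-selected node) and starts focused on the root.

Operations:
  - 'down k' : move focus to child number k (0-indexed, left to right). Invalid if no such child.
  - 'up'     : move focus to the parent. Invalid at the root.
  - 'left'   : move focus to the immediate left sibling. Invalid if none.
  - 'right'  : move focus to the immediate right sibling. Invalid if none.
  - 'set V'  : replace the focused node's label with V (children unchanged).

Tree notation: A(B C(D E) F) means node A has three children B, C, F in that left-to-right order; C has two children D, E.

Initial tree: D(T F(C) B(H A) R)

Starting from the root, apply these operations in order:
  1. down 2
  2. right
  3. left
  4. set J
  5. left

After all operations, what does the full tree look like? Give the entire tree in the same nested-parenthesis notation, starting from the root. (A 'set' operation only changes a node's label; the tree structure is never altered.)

Answer: D(T F(C) J(H A) R)

Derivation:
Step 1 (down 2): focus=B path=2 depth=1 children=['H', 'A'] left=['T', 'F'] right=['R'] parent=D
Step 2 (right): focus=R path=3 depth=1 children=[] left=['T', 'F', 'B'] right=[] parent=D
Step 3 (left): focus=B path=2 depth=1 children=['H', 'A'] left=['T', 'F'] right=['R'] parent=D
Step 4 (set J): focus=J path=2 depth=1 children=['H', 'A'] left=['T', 'F'] right=['R'] parent=D
Step 5 (left): focus=F path=1 depth=1 children=['C'] left=['T'] right=['J', 'R'] parent=D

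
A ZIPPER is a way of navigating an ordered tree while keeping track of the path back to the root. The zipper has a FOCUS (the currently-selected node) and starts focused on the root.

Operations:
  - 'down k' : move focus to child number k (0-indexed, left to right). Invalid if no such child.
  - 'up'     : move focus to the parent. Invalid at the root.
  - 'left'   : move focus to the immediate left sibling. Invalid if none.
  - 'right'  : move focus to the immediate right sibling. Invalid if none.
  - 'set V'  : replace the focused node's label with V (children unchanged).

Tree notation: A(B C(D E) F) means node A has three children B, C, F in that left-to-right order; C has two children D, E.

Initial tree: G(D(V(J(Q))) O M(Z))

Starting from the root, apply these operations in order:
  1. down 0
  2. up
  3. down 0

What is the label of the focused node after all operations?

Answer: D

Derivation:
Step 1 (down 0): focus=D path=0 depth=1 children=['V'] left=[] right=['O', 'M'] parent=G
Step 2 (up): focus=G path=root depth=0 children=['D', 'O', 'M'] (at root)
Step 3 (down 0): focus=D path=0 depth=1 children=['V'] left=[] right=['O', 'M'] parent=G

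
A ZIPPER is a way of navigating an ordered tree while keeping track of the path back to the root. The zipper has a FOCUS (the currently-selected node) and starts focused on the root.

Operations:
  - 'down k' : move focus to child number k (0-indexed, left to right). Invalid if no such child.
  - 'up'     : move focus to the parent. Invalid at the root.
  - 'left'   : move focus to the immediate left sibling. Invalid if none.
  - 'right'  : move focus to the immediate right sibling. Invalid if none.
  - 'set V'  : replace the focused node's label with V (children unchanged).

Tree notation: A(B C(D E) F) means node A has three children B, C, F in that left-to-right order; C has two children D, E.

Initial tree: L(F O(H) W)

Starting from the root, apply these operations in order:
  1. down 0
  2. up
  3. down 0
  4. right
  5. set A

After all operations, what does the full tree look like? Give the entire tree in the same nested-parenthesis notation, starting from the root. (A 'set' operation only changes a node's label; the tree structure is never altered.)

Step 1 (down 0): focus=F path=0 depth=1 children=[] left=[] right=['O', 'W'] parent=L
Step 2 (up): focus=L path=root depth=0 children=['F', 'O', 'W'] (at root)
Step 3 (down 0): focus=F path=0 depth=1 children=[] left=[] right=['O', 'W'] parent=L
Step 4 (right): focus=O path=1 depth=1 children=['H'] left=['F'] right=['W'] parent=L
Step 5 (set A): focus=A path=1 depth=1 children=['H'] left=['F'] right=['W'] parent=L

Answer: L(F A(H) W)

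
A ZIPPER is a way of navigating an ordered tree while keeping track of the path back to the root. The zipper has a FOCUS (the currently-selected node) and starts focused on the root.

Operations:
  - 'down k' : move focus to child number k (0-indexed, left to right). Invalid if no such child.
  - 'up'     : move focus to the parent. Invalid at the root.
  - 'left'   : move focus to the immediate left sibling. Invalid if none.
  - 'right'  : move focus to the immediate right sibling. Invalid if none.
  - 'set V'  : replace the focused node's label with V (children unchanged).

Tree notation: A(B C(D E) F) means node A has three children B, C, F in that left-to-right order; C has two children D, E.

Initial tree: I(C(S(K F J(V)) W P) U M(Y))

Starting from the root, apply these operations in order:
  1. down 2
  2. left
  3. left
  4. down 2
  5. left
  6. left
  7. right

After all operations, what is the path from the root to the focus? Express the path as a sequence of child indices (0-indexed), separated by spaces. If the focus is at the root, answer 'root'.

Answer: 0 1

Derivation:
Step 1 (down 2): focus=M path=2 depth=1 children=['Y'] left=['C', 'U'] right=[] parent=I
Step 2 (left): focus=U path=1 depth=1 children=[] left=['C'] right=['M'] parent=I
Step 3 (left): focus=C path=0 depth=1 children=['S', 'W', 'P'] left=[] right=['U', 'M'] parent=I
Step 4 (down 2): focus=P path=0/2 depth=2 children=[] left=['S', 'W'] right=[] parent=C
Step 5 (left): focus=W path=0/1 depth=2 children=[] left=['S'] right=['P'] parent=C
Step 6 (left): focus=S path=0/0 depth=2 children=['K', 'F', 'J'] left=[] right=['W', 'P'] parent=C
Step 7 (right): focus=W path=0/1 depth=2 children=[] left=['S'] right=['P'] parent=C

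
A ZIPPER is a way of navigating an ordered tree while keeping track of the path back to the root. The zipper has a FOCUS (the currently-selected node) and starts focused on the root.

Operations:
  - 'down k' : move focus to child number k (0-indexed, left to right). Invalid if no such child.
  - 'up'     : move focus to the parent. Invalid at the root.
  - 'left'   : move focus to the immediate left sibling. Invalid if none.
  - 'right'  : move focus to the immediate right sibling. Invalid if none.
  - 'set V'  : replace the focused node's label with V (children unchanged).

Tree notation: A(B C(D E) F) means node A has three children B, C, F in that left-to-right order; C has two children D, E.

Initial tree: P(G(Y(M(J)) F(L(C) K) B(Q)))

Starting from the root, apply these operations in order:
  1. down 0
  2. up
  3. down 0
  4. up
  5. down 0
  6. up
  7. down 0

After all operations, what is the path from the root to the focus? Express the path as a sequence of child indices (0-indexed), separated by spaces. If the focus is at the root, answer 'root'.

Step 1 (down 0): focus=G path=0 depth=1 children=['Y', 'F', 'B'] left=[] right=[] parent=P
Step 2 (up): focus=P path=root depth=0 children=['G'] (at root)
Step 3 (down 0): focus=G path=0 depth=1 children=['Y', 'F', 'B'] left=[] right=[] parent=P
Step 4 (up): focus=P path=root depth=0 children=['G'] (at root)
Step 5 (down 0): focus=G path=0 depth=1 children=['Y', 'F', 'B'] left=[] right=[] parent=P
Step 6 (up): focus=P path=root depth=0 children=['G'] (at root)
Step 7 (down 0): focus=G path=0 depth=1 children=['Y', 'F', 'B'] left=[] right=[] parent=P

Answer: 0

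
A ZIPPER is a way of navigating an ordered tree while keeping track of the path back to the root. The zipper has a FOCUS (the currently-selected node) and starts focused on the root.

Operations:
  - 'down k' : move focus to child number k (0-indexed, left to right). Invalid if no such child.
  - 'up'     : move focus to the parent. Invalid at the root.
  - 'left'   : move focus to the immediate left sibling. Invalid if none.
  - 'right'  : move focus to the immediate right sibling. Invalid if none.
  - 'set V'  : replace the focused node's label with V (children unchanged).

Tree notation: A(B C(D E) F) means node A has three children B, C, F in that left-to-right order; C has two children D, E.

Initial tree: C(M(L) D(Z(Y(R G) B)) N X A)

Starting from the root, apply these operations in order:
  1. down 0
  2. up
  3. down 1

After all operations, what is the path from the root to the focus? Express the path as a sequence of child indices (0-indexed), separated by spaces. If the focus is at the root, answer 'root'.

Step 1 (down 0): focus=M path=0 depth=1 children=['L'] left=[] right=['D', 'N', 'X', 'A'] parent=C
Step 2 (up): focus=C path=root depth=0 children=['M', 'D', 'N', 'X', 'A'] (at root)
Step 3 (down 1): focus=D path=1 depth=1 children=['Z'] left=['M'] right=['N', 'X', 'A'] parent=C

Answer: 1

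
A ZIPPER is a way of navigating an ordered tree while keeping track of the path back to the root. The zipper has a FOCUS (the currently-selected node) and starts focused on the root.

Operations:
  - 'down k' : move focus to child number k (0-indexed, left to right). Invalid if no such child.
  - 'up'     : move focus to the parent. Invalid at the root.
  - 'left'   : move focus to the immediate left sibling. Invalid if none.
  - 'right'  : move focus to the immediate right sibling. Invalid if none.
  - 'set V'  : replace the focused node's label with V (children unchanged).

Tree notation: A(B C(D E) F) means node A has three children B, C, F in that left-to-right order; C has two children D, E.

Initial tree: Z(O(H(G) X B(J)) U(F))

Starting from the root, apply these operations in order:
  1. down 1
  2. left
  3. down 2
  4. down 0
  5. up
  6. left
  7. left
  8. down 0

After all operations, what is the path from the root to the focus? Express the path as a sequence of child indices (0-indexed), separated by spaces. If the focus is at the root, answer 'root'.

Step 1 (down 1): focus=U path=1 depth=1 children=['F'] left=['O'] right=[] parent=Z
Step 2 (left): focus=O path=0 depth=1 children=['H', 'X', 'B'] left=[] right=['U'] parent=Z
Step 3 (down 2): focus=B path=0/2 depth=2 children=['J'] left=['H', 'X'] right=[] parent=O
Step 4 (down 0): focus=J path=0/2/0 depth=3 children=[] left=[] right=[] parent=B
Step 5 (up): focus=B path=0/2 depth=2 children=['J'] left=['H', 'X'] right=[] parent=O
Step 6 (left): focus=X path=0/1 depth=2 children=[] left=['H'] right=['B'] parent=O
Step 7 (left): focus=H path=0/0 depth=2 children=['G'] left=[] right=['X', 'B'] parent=O
Step 8 (down 0): focus=G path=0/0/0 depth=3 children=[] left=[] right=[] parent=H

Answer: 0 0 0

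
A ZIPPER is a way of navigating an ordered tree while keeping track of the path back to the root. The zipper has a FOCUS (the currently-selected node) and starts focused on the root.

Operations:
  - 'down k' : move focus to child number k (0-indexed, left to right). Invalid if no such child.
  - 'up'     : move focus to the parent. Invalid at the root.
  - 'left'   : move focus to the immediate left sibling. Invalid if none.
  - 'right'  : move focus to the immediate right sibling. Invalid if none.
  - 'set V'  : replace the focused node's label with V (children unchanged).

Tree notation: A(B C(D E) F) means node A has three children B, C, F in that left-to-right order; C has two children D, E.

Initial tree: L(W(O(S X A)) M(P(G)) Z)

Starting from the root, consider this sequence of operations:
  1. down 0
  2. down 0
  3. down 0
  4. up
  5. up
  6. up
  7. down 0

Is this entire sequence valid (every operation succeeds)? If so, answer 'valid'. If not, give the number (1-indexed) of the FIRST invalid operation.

Answer: valid

Derivation:
Step 1 (down 0): focus=W path=0 depth=1 children=['O'] left=[] right=['M', 'Z'] parent=L
Step 2 (down 0): focus=O path=0/0 depth=2 children=['S', 'X', 'A'] left=[] right=[] parent=W
Step 3 (down 0): focus=S path=0/0/0 depth=3 children=[] left=[] right=['X', 'A'] parent=O
Step 4 (up): focus=O path=0/0 depth=2 children=['S', 'X', 'A'] left=[] right=[] parent=W
Step 5 (up): focus=W path=0 depth=1 children=['O'] left=[] right=['M', 'Z'] parent=L
Step 6 (up): focus=L path=root depth=0 children=['W', 'M', 'Z'] (at root)
Step 7 (down 0): focus=W path=0 depth=1 children=['O'] left=[] right=['M', 'Z'] parent=L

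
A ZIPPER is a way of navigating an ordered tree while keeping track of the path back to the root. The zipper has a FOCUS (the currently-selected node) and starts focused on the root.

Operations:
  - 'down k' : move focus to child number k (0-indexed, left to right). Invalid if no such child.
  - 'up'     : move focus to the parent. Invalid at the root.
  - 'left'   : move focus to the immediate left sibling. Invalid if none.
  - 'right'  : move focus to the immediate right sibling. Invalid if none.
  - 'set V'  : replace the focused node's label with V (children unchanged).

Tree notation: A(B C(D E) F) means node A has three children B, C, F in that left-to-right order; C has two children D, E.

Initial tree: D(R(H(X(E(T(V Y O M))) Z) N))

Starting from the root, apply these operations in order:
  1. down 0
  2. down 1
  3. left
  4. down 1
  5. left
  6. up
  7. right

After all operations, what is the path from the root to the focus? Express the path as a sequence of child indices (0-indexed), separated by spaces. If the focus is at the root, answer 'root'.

Answer: 0 1

Derivation:
Step 1 (down 0): focus=R path=0 depth=1 children=['H', 'N'] left=[] right=[] parent=D
Step 2 (down 1): focus=N path=0/1 depth=2 children=[] left=['H'] right=[] parent=R
Step 3 (left): focus=H path=0/0 depth=2 children=['X', 'Z'] left=[] right=['N'] parent=R
Step 4 (down 1): focus=Z path=0/0/1 depth=3 children=[] left=['X'] right=[] parent=H
Step 5 (left): focus=X path=0/0/0 depth=3 children=['E'] left=[] right=['Z'] parent=H
Step 6 (up): focus=H path=0/0 depth=2 children=['X', 'Z'] left=[] right=['N'] parent=R
Step 7 (right): focus=N path=0/1 depth=2 children=[] left=['H'] right=[] parent=R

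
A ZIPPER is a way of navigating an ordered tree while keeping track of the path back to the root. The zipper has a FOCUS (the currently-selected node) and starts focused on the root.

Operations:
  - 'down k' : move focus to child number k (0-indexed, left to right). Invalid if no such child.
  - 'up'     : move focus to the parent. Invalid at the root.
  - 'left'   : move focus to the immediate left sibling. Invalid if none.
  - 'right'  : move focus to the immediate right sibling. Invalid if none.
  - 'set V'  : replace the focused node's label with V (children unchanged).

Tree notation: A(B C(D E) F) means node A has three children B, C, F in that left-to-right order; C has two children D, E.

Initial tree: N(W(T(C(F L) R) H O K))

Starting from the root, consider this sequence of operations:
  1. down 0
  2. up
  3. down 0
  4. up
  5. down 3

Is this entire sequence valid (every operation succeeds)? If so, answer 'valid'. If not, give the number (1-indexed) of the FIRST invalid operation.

Answer: 5

Derivation:
Step 1 (down 0): focus=W path=0 depth=1 children=['T', 'H', 'O', 'K'] left=[] right=[] parent=N
Step 2 (up): focus=N path=root depth=0 children=['W'] (at root)
Step 3 (down 0): focus=W path=0 depth=1 children=['T', 'H', 'O', 'K'] left=[] right=[] parent=N
Step 4 (up): focus=N path=root depth=0 children=['W'] (at root)
Step 5 (down 3): INVALID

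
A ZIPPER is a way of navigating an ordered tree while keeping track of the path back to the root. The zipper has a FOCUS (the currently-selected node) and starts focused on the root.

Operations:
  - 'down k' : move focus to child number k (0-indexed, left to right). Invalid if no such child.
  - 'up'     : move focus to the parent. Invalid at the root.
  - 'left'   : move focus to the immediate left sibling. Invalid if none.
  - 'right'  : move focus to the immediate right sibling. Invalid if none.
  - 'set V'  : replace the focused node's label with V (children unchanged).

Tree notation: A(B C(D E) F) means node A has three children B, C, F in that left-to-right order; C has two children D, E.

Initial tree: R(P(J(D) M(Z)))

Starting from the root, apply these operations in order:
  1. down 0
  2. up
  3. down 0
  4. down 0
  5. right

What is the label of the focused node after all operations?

Step 1 (down 0): focus=P path=0 depth=1 children=['J', 'M'] left=[] right=[] parent=R
Step 2 (up): focus=R path=root depth=0 children=['P'] (at root)
Step 3 (down 0): focus=P path=0 depth=1 children=['J', 'M'] left=[] right=[] parent=R
Step 4 (down 0): focus=J path=0/0 depth=2 children=['D'] left=[] right=['M'] parent=P
Step 5 (right): focus=M path=0/1 depth=2 children=['Z'] left=['J'] right=[] parent=P

Answer: M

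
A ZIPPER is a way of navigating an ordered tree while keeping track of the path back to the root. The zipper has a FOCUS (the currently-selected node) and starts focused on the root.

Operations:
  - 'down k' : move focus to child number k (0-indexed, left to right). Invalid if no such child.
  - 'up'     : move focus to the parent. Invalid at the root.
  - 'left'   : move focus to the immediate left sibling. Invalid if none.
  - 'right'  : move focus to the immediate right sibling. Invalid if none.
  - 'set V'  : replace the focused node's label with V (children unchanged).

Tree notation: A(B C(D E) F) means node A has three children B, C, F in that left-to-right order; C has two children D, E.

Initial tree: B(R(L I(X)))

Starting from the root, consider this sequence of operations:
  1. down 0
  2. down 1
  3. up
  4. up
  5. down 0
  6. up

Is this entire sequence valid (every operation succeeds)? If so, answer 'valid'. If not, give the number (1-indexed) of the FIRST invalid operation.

Step 1 (down 0): focus=R path=0 depth=1 children=['L', 'I'] left=[] right=[] parent=B
Step 2 (down 1): focus=I path=0/1 depth=2 children=['X'] left=['L'] right=[] parent=R
Step 3 (up): focus=R path=0 depth=1 children=['L', 'I'] left=[] right=[] parent=B
Step 4 (up): focus=B path=root depth=0 children=['R'] (at root)
Step 5 (down 0): focus=R path=0 depth=1 children=['L', 'I'] left=[] right=[] parent=B
Step 6 (up): focus=B path=root depth=0 children=['R'] (at root)

Answer: valid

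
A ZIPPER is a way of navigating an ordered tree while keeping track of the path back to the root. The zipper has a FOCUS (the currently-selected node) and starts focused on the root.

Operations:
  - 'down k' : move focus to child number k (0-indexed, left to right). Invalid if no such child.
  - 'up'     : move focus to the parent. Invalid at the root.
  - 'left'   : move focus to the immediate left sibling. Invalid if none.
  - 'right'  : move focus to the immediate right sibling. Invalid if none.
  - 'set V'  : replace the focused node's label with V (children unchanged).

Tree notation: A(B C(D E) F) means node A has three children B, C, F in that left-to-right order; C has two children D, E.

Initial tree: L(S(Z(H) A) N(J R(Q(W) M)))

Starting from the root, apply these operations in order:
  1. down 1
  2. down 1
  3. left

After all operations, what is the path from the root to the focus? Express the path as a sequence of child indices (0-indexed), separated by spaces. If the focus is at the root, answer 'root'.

Answer: 1 0

Derivation:
Step 1 (down 1): focus=N path=1 depth=1 children=['J', 'R'] left=['S'] right=[] parent=L
Step 2 (down 1): focus=R path=1/1 depth=2 children=['Q', 'M'] left=['J'] right=[] parent=N
Step 3 (left): focus=J path=1/0 depth=2 children=[] left=[] right=['R'] parent=N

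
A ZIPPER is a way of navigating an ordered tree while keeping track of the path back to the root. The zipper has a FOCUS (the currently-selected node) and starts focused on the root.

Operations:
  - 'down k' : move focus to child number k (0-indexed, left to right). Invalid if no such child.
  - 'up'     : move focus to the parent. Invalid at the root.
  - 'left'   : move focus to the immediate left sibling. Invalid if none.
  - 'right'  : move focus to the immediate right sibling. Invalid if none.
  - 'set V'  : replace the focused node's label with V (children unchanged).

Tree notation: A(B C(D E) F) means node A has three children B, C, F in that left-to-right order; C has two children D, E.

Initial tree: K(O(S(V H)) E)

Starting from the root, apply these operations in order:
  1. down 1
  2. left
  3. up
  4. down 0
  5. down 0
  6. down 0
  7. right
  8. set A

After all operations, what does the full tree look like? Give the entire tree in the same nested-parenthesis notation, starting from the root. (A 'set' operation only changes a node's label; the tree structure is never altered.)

Answer: K(O(S(V A)) E)

Derivation:
Step 1 (down 1): focus=E path=1 depth=1 children=[] left=['O'] right=[] parent=K
Step 2 (left): focus=O path=0 depth=1 children=['S'] left=[] right=['E'] parent=K
Step 3 (up): focus=K path=root depth=0 children=['O', 'E'] (at root)
Step 4 (down 0): focus=O path=0 depth=1 children=['S'] left=[] right=['E'] parent=K
Step 5 (down 0): focus=S path=0/0 depth=2 children=['V', 'H'] left=[] right=[] parent=O
Step 6 (down 0): focus=V path=0/0/0 depth=3 children=[] left=[] right=['H'] parent=S
Step 7 (right): focus=H path=0/0/1 depth=3 children=[] left=['V'] right=[] parent=S
Step 8 (set A): focus=A path=0/0/1 depth=3 children=[] left=['V'] right=[] parent=S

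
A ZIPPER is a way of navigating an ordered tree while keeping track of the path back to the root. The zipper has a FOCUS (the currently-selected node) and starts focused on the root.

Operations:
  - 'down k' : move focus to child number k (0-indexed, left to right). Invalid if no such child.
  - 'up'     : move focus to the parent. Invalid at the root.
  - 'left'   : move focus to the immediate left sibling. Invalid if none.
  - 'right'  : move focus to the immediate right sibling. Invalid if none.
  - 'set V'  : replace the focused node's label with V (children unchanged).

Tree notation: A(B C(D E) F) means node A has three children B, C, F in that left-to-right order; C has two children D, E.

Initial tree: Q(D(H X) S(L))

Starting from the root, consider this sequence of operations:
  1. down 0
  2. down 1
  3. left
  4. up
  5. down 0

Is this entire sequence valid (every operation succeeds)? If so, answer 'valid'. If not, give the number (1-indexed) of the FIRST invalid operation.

Answer: valid

Derivation:
Step 1 (down 0): focus=D path=0 depth=1 children=['H', 'X'] left=[] right=['S'] parent=Q
Step 2 (down 1): focus=X path=0/1 depth=2 children=[] left=['H'] right=[] parent=D
Step 3 (left): focus=H path=0/0 depth=2 children=[] left=[] right=['X'] parent=D
Step 4 (up): focus=D path=0 depth=1 children=['H', 'X'] left=[] right=['S'] parent=Q
Step 5 (down 0): focus=H path=0/0 depth=2 children=[] left=[] right=['X'] parent=D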